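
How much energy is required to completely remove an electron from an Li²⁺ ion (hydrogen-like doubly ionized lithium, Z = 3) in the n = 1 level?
122.451300 eV

The ionization energy is the energy needed to remove the electron completely (n → ∞).

For a hydrogen-like ion with Z = 3, E_n = -13.6057 Z² / n² eV.

At n = 1: E_1 = -13.6057 × 3² / 1² = -122.451300000 eV
At n = ∞: E_∞ = 0 eV

Ionization energy = E_∞ - E_1 = 0 - (-122.451300000) = 122.451300000 eV
Ionization energy ≈ 122.451300 eV

This is also called the binding energy of the electron in state n = 1.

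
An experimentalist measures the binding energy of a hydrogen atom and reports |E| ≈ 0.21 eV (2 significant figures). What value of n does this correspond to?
n = 8

The exact energy levels follow E_n = -13.6057 eV / n².

The measured value (-0.21 eV) is reported to only 2 significant figures, so we must test candidate n values and see which one matches to that precision.

Candidate energies:
  n = 6:  E = -13.6057/6² = -0.37794 eV
  n = 7:  E = -13.6057/7² = -0.27767 eV
  n = 8:  E = -13.6057/8² = -0.21259 eV  ← matches
  n = 9:  E = -13.6057/9² = -0.16797 eV
  n = 10:  E = -13.6057/10² = -0.13606 eV

Checking against the measurement of -0.21 eV (2 sig figs), only n = 8 agrees:
E_8 = -0.21259 eV, which rounds to -0.21 eV ✓

Therefore n = 8.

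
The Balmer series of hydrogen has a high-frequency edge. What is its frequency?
8.22e+14 Hz

The series limit corresponds to the transition from n = ∞ to n = 2.
This is the highest energy (shortest wavelength) transition in the Balmer series.

E_∞ = 0 eV
E_2 = -13.6057 / 2² = -3.40143 eV

Energy at series limit:
ΔE = E_∞ - E_2 = 0 - (-3.40143) = 3.40143 eV
E = 3.40143 eV × (1.602177 × 10⁻¹⁹ J/eV) = 5.4497e-19 J
f = E/h = 5.4497e-19 J / (6.62607 × 10⁻³⁴ J·s) = 8.22e+14 Hz

This energy equals the ionization energy from the n = 2 state of hydrogen.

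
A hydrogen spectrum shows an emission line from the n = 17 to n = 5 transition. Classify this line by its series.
Pfund series

The spectral series in hydrogen are named based on the final (lower) energy level:
- Lyman series: n_final = 1 (ultraviolet)
- Balmer series: n_final = 2 (visible/near-UV)
- Paschen series: n_final = 3 (infrared)
- Brackett series: n_final = 4 (infrared)
- Pfund series: n_final = 5 (far infrared)

Since this transition ends at n = 5, it belongs to the Pfund series.

For reference, this 17 → 5 line has photon energy
ΔE = 13.6057 eV × (1/5² - 1/17²) = 0.49714945329 eV,
corresponding to wavelength λ = hc/ΔE = 1239.84 eV·nm / 0.49714945329 eV = 2493.89795 nm in the far infrared region.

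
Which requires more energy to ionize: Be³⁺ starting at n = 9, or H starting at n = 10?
Be³⁺ at n = 9 (E = -2.68755 eV)

Using E_n = -13.6057 Z² / n² eV:

Be³⁺ (Z = 4) at n = 9:
E = -13.6057 × 4² / 9² = -13.6057 × 16 / 81 = -2.68754568 eV

H (Z = 1) at n = 10:
E = -13.6057 × 1² / 10² = -13.6057 × 1 / 100 = -0.13605700 eV

Since -2.68754568 eV < -0.13605700 eV,
Be³⁺ at n = 9 is more tightly bound (requires more energy to ionize).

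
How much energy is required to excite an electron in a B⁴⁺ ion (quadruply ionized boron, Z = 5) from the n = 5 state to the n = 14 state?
11.870 eV

The energy levels of a hydrogen-like atom are E_n = -13.6057 Z² eV / n².

Energy at n = 5: E_5 = -13.6057 × 5² / 5² = -13.605700 eV
Energy at n = 14: E_14 = -13.6057 × 5² / 14² = -1.735421 eV

The excitation energy is the difference:
ΔE = E_14 - E_5
ΔE = -1.735421 - (-13.605700)
ΔE = 11.870 eV

Since this is positive, energy must be absorbed (photon absorption).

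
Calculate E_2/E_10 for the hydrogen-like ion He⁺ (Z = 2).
25.00000

Using E_n = -13.6057 Z² / n² eV with Z = 2:

E_2 = -13.6057 × 2² / 2² = -54.4228 / 4 = -13.60570000000 eV
E_10 = -13.6057 × 2² / 10² = -54.4228 / 100 = -0.54422800000 eV

The ratio is:
E_2/E_10 = (-13.60570000000) / (-0.54422800000)
E_2/E_10 = (-54.4228/4) / (-54.4228/100)
E_2/E_10 = 100/4
E_2/E_10 = 25.00000
(Note: the Z² factors cancel in the ratio.)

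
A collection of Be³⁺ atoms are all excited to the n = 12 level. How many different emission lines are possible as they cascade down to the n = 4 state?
36

The electron can occupy levels n = 4, 5, ..., 12 during de-excitation — that is m = 12 - 4 + 1 = 9 distinct levels.

The number of distinct spectral lines equals the number of ways to choose 2 of these m levels (each pair gives one possible emission transition):

Number of lines = m(m-1)/2 = 9×8/2 = 36

These correspond to all possible transitions between the 9 levels:
12 → 11, 12 → 10, 12 → 9, 12 → 8, 12 → 7, 12 → 6, 12 → 5, 12 → 4...

Each transition produces a photon with a unique energy (and thus wavelength). This count does not depend on Z.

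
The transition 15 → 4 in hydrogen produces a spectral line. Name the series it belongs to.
Brackett series

The spectral series in hydrogen are named based on the final (lower) energy level:
- Lyman series: n_final = 1 (ultraviolet)
- Balmer series: n_final = 2 (visible/near-UV)
- Paschen series: n_final = 3 (infrared)
- Brackett series: n_final = 4 (infrared)
- Pfund series: n_final = 5 (far infrared)

Since this transition ends at n = 4, it belongs to the Brackett series.

For reference, this 15 → 4 line has photon energy
ΔE = 13.6057 eV × (1/4² - 1/15²) = 0.78988647222 eV,
corresponding to wavelength λ = hc/ΔE = 1239.84 eV·nm / 0.78988647222 eV = 1569.64329 nm in the infrared region.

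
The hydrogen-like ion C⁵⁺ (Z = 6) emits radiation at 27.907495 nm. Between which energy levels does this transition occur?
n = 7 → n = 3

First, find the photon energy from the wavelength (hc = 1239.84 eV·nm):
E = hc/λ = 1239.84 eV·nm / 27.907495 nm = 44.426775 eV

The energy levels of C⁵⁺ satisfy E_n = -13.6057 × 6² / n² eV, so an emission n_i → n_f releases
ΔE = 13.6057 × 6² × (1/n_f² − 1/n_i²) eV.

Setting ΔE equal to the photon energy:
1/n_f² − 1/n_i² = 44.426775 / (13.6057 × 6²) = 0.090702947

Since 1/n_i² must be positive, we need 1/n_f² > 0.090702947, i.e. n_f ≤ 3. For each allowed n_f, solve n_i = (1/n_f² − 0.090702947)^(−1/2) and check whether it is a whole number:
  n_f = 1: 1/n_i² = 1.000000000 − 0.090702947 = 0.909297053 → n_i = 1.049  (not an integer) ✗
  n_f = 2: 1/n_i² = 0.250000000 − 0.090702947 = 0.159297053 → n_i = 2.506  (not an integer) ✗
  n_f = 3: 1/n_i² = 0.111111111 − 0.090702947 = 0.020408164 → n_i = 7.000  → integer, n_i = 7 ✓

Only n_f = 3 gives an integer upper level, n_i = 7.

The transition is from n = 7 to n = 3 (emission).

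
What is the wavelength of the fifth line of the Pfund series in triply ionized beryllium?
189.846902 nm

The lines of a series are numbered from the longest wavelength (smallest ΔE) outward; the fifth line is the transition from n = n_f + 5 to n_f.
The Pfund series has all transitions ending at n_f = 5.

For Be³⁺ (Z = 4), the fifth line (ε-line) is the jump from n = 10 to n = 5:
E_10 = -13.6057 × 4² / 10² = -2.1769120000 eV
E_5 = -13.6057 × 4² / 5² = -8.7076480000 eV
ΔE = E_10 - E_5 = 6.5307360000 eV

λ = hc/E = 1239.84 eV·nm / 6.5307360000 eV
λ = 189.846902 nm

This is the ε-line of the Pfund series in Be³⁺.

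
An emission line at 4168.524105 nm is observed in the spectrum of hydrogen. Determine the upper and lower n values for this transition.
n = 13 → n = 6

First, find the photon energy from the wavelength (hc = 1239.84 eV·nm):
E = hc/λ = 1239.84 eV·nm / 4168.524105 nm = 0.29742901 eV

The energy levels of hydrogen satisfy E_n = -13.6057 / n² eV, so an emission n_i → n_f releases
ΔE = 13.6057 × (1/n_f² − 1/n_i²) eV.

Setting ΔE equal to the photon energy:
1/n_f² − 1/n_i² = 0.29742901 / 13.6057 = 0.021860618

Since 1/n_i² must be positive, we need 1/n_f² > 0.021860618, i.e. n_f ≤ 6. For each allowed n_f, solve n_i = (1/n_f² − 0.021860618)^(−1/2) and check whether it is a whole number:
  n_f = 1: 1/n_i² = 1.000000000 − 0.021860618 = 0.978139382 → n_i = 1.011  (not an integer) ✗
  n_f = 2: 1/n_i² = 0.250000000 − 0.021860618 = 0.228139382 → n_i = 2.094  (not an integer) ✗
  n_f = 3: 1/n_i² = 0.111111111 − 0.021860618 = 0.089250493 → n_i = 3.347  (not an integer) ✗
  n_f = 4: 1/n_i² = 0.062500000 − 0.021860618 = 0.040639382 → n_i = 4.961  (not an integer) ✗
  n_f = 5: 1/n_i² = 0.040000000 − 0.021860618 = 0.018139382 → n_i = 7.425  (not an integer) ✗
  n_f = 6: 1/n_i² = 0.027777778 − 0.021860618 = 0.005917160 → n_i = 13.000  → integer, n_i = 13 ✓

Only n_f = 6 gives an integer upper level, n_i = 13.

The transition is from n = 13 to n = 6 (emission).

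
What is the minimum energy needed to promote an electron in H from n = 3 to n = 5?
0.968 eV

The energy levels of a hydrogen-like atom are E_n = -13.6057 eV / n².

Energy at n = 3: E_3 = -13.6057 / 3² = -1.511744 eV
Energy at n = 5: E_5 = -13.6057 / 5² = -0.544228 eV

The excitation energy is the difference:
ΔE = E_5 - E_3
ΔE = -0.544228 - (-1.511744)
ΔE = 0.968 eV

Since this is positive, energy must be absorbed (photon absorption).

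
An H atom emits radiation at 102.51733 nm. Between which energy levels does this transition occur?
n = 3 → n = 1

First, find the photon energy from the wavelength (hc = 1239.84 eV·nm):
E = hc/λ = 1239.84 eV·nm / 102.51733 nm = 12.093955 eV

The energy levels of hydrogen satisfy E_n = -13.6057 / n² eV, so an emission n_i → n_f releases
ΔE = 13.6057 × (1/n_f² − 1/n_i²) eV.

Setting ΔE equal to the photon energy:
1/n_f² − 1/n_i² = 12.093955 / 13.6057 = 0.88888885

Since 1/n_i² must be positive, we need 1/n_f² > 0.88888885, i.e. n_f ≤ 1. For each allowed n_f, solve n_i = (1/n_f² − 0.88888885)^(−1/2) and check whether it is a whole number:
  n_f = 1: 1/n_i² = 1.00000000 − 0.88888885 = 0.11111115 → n_i = 3.000  → integer, n_i = 3 ✓

Only n_f = 1 gives an integer upper level, n_i = 3.

The transition is from n = 3 to n = 1 (emission).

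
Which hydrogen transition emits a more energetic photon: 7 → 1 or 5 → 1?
7 → 1

Calculate the energy for each transition:

Transition 7 → 1:
ΔE₁ = |E_1 - E_7| = |-13.6057/1² - (-13.6057/7²)|
ΔE₁ = |-13.6057000000 - (-0.2776673469)| = 13.3280327 eV

Transition 5 → 1:
ΔE₂ = |E_1 - E_5| = |-13.6057/1² - (-13.6057/5²)|
ΔE₂ = |-13.6057000000 - (-0.5442280000)| = 13.0614720 eV

Since 13.3280327 eV > 13.0614720 eV, the transition 7 → 1 emits the more energetic photon.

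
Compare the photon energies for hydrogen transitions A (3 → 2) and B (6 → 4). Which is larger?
3 → 2

Calculate the energy for each transition:

Transition 3 → 2:
ΔE₁ = |E_2 - E_3| = |-13.6057/2² - (-13.6057/3²)|
ΔE₁ = |-3.4014250000 - (-1.5117444444)| = 1.8896806 eV

Transition 6 → 4:
ΔE₂ = |E_4 - E_6| = |-13.6057/4² - (-13.6057/6²)|
ΔE₂ = |-0.8503562500 - (-0.3779361111)| = 0.4724201 eV

Since 1.8896806 eV > 0.4724201 eV, the transition 3 → 2 emits the more energetic photon.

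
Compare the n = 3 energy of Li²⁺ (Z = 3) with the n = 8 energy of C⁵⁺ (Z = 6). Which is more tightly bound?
Li²⁺ at n = 3 (E = -13.605700 eV)

Using E_n = -13.6057 Z² / n² eV:

Li²⁺ (Z = 3) at n = 3:
E = -13.6057 × 3² / 3² = -13.6057 × 9 / 9 = -13.605700000 eV

C⁵⁺ (Z = 6) at n = 8:
E = -13.6057 × 6² / 8² = -13.6057 × 36 / 64 = -7.653206250 eV

Since -13.605700000 eV < -7.653206250 eV,
Li²⁺ at n = 3 is more tightly bound (requires more energy to ionize).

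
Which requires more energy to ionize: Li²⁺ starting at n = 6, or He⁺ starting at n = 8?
Li²⁺ at n = 6 (E = -3.401 eV)

Using E_n = -13.6057 Z² / n² eV:

Li²⁺ (Z = 3) at n = 6:
E = -13.6057 × 3² / 6² = -13.6057 × 9 / 36 = -3.401425 eV

He⁺ (Z = 2) at n = 8:
E = -13.6057 × 2² / 8² = -13.6057 × 4 / 64 = -0.850356 eV

Since -3.401425 eV < -0.850356 eV,
Li²⁺ at n = 6 is more tightly bound (requires more energy to ionize).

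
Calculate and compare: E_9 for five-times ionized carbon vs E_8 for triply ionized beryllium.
C⁵⁺ at n = 9 (E = -6.047 eV)

Using E_n = -13.6057 Z² / n² eV:

C⁵⁺ (Z = 6) at n = 9:
E = -13.6057 × 6² / 9² = -13.6057 × 36 / 81 = -6.046978 eV

Be³⁺ (Z = 4) at n = 8:
E = -13.6057 × 4² / 8² = -13.6057 × 16 / 64 = -3.401425 eV

Since -6.046978 eV < -3.401425 eV,
C⁵⁺ at n = 9 is more tightly bound (requires more energy to ionize).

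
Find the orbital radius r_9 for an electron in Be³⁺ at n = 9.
1.0716 nm (or 10.7158 Å)

The Bohr radius formula is:
r_n = n² a₀ / Z

where a₀ = 0.0529177 nm is the Bohr radius.

For Be³⁺ (Z = 4) at n = 9:
r_9 = 9² × 0.0529177 nm / 4
r_9 = 81 × 0.0529177 nm / 4
r_9 = 4.28633 nm / 4
r_9 = 1.0716 nm

The electron orbits at approximately 1.0716 nm from the nucleus.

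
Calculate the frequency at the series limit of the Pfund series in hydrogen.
1.3159e+14 Hz

The series limit corresponds to the transition from n = ∞ to n = 5.
This is the highest energy (shortest wavelength) transition in the Pfund series.

E_∞ = 0 eV
E_5 = -13.6057 / 5² = -0.54422800 eV

Energy at series limit:
ΔE = E_∞ - E_5 = 0 - (-0.54422800) = 0.54422800 eV
E = 0.54422800 eV × (1.602177 × 10⁻¹⁹ J/eV) = 8.719496e-20 J
f = E/h = 8.719496e-20 J / (6.62607 × 10⁻³⁴ J·s) = 1.3159e+14 Hz

This energy equals the ionization energy from the n = 5 state of hydrogen.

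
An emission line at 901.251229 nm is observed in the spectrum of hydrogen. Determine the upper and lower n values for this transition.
n = 10 → n = 3

First, find the photon energy from the wavelength (hc = 1239.84 eV·nm):
E = hc/λ = 1239.84 eV·nm / 901.251229 nm = 1.3756874 eV

The energy levels of hydrogen satisfy E_n = -13.6057 / n² eV, so an emission n_i → n_f releases
ΔE = 13.6057 × (1/n_f² − 1/n_i²) eV.

Setting ΔE equal to the photon energy:
1/n_f² − 1/n_i² = 1.3756874 / 13.6057 = 0.10111111

Since 1/n_i² must be positive, we need 1/n_f² > 0.10111111, i.e. n_f ≤ 3. For each allowed n_f, solve n_i = (1/n_f² − 0.10111111)^(−1/2) and check whether it is a whole number:
  n_f = 1: 1/n_i² = 1.00000000 − 0.10111111 = 0.89888889 → n_i = 1.055  (not an integer) ✗
  n_f = 2: 1/n_i² = 0.25000000 − 0.10111111 = 0.14888889 → n_i = 2.592  (not an integer) ✗
  n_f = 3: 1/n_i² = 0.11111111 − 0.10111111 = 0.01000000 → n_i = 10.000  → integer, n_i = 10 ✓

Only n_f = 3 gives an integer upper level, n_i = 10.

The transition is from n = 10 to n = 3 (emission).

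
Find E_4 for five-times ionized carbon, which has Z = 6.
-30.612825 eV

For hydrogen-like ions, the energy levels scale with Z²:
E_n = -13.6057 Z² / n² eV

For C⁵⁺ (Z = 6) at n = 4:
E_4 = -13.6057 × 6² / 4²
E_4 = -13.6057 × 36 / 16
E_4 = -489.8052 / 16
E_4 = -30.612825 eV

The energy is 36 times more negative than hydrogen at the same n due to the stronger nuclear charge.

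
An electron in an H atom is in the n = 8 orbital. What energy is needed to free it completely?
0.213 eV

The ionization energy is the energy needed to remove the electron completely (n → ∞).

For hydrogen, E_n = -13.6057 eV / n².

At n = 8: E_8 = -13.6057 / 8² = -0.212589 eV
At n = ∞: E_∞ = 0 eV

Ionization energy = E_∞ - E_8 = 0 - (-0.212589) = 0.212589 eV
Ionization energy ≈ 0.213 eV

This is also called the binding energy of the electron in state n = 8.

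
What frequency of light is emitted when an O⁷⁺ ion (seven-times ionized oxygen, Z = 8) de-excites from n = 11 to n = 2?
5.08974e+16 Hz

First, find the transition energy:
E_11 = -13.6057 × 8² / 11² = -7.196403 eV
E_2 = -13.6057 × 8² / 2² = -217.691200 eV
|ΔE| = |E_2 - E_11| = 210.494797 eV

Convert to Joules: E = 210.494797 eV × (1.602177 × 10⁻¹⁹ J/eV) = 3.3724992e-17 J

Using E = hf:
f = E/h = 3.3724992e-17 J / (6.62607 × 10⁻³⁴ J·s)
f = 5.08974e+16 Hz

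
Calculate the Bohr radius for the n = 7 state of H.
2.592968 nm (or 25.929683 Å)

The Bohr radius formula is:
r_n = n² a₀ / Z

where a₀ = 0.052917721 nm is the Bohr radius.

For H (Z = 1) at n = 7:
r_7 = 7² × 0.052917721 nm / 1
r_7 = 49 × 0.052917721 nm / 1
r_7 = 2.5929683 nm / 1
r_7 = 2.592968 nm

The electron orbits at approximately 2.592968 nm from the nucleus.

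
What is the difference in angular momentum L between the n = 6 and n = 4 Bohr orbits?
2.1091e-34 J·s (or 2ℏ)

In the Bohr model, L_n = nℏ where ℏ = 1.054572e-34 J·s.

L_6 = 6ℏ = 6.327432e-34 J·s
L_4 = 4ℏ = 4.218288e-34 J·s

ΔL = L_6 - L_4 = (6 - 4)ℏ = 2ℏ
ΔL = 2 × 1.054572e-34 J·s = 2.1091e-34 J·s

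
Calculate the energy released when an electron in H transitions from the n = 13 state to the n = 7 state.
0.1972 eV

The energy levels are E_n = -13.6057 eV / n².

Energy at n = 13: E_13 = -13.6057 / 13² = -0.0805071 eV
Energy at n = 7: E_7 = -13.6057 / 7² = -0.2776673 eV

For emission (electron falling to lower state), the photon energy is:
E_photon = E_13 - E_7 = |-0.0805071 - (-0.2776673)|
E_photon = 0.1972 eV

This energy is carried away by the emitted photon.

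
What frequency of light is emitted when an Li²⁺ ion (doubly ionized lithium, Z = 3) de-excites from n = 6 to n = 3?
2.4674e+15 Hz

First, find the transition energy:
E_6 = -13.6057 × 3² / 6² = -3.401425 eV
E_3 = -13.6057 × 3² / 3² = -13.605700 eV
|ΔE| = |E_3 - E_6| = 10.204275 eV

Convert to Joules: E = 10.204275 eV × (1.602177 × 10⁻¹⁹ J/eV) = 1.634905e-18 J

Using E = hf:
f = E/h = 1.634905e-18 J / (6.62607 × 10⁻³⁴ J·s)
f = 2.4674e+15 Hz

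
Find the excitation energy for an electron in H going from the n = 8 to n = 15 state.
0.1521 eV

The energy levels of a hydrogen-like atom are E_n = -13.6057 eV / n².

Energy at n = 8: E_8 = -13.6057 / 8² = -0.2125891 eV
Energy at n = 15: E_15 = -13.6057 / 15² = -0.0604698 eV

The excitation energy is the difference:
ΔE = E_15 - E_8
ΔE = -0.0604698 - (-0.2125891)
ΔE = 0.1521 eV

Since this is positive, energy must be absorbed (photon absorption).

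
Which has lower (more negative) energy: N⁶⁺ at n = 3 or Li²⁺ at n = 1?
Li²⁺ at n = 1 (E = -122.45130 eV)

Using E_n = -13.6057 Z² / n² eV:

N⁶⁺ (Z = 7) at n = 3:
E = -13.6057 × 7² / 3² = -13.6057 × 49 / 9 = -74.07547778 eV

Li²⁺ (Z = 3) at n = 1:
E = -13.6057 × 3² / 1² = -13.6057 × 9 / 1 = -122.45130000 eV

Since -122.45130000 eV < -74.07547778 eV,
Li²⁺ at n = 1 is more tightly bound (requires more energy to ionize).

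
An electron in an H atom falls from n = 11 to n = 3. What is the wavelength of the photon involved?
886.04 nm

First, find the transition energy using E_n = -13.6057 / n² eV:
E_11 = -13.6057 / 11² = -0.112444 eV
E_3 = -13.6057 / 3² = -1.511744 eV

Photon energy: |ΔE| = |E_3 - E_11| = 1.399300 eV

Convert to wavelength using E = hc/λ with hc = 1239.84 eV·nm:
λ = hc/E = 1239.84 eV·nm / 1.399300 eV
λ = 886.04 nm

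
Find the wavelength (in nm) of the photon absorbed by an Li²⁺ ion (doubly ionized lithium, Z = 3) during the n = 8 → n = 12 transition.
1166.4194 nm

First, find the transition energy using E_n = -13.6057 Z² / n² eV:
E_8 = -13.6057 × 3² / 8² = -1.913301563 eV
E_12 = -13.6057 × 3² / 12² = -0.850356250 eV

Photon energy: |ΔE| = |E_12 - E_8| = 1.062945313 eV

Convert to wavelength using E = hc/λ with hc = 1239.84 eV·nm:
λ = hc/E = 1239.84 eV·nm / 1.062945313 eV
λ = 1166.4194 nm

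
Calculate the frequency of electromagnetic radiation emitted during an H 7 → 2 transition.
7.55e+14 Hz

First, find the transition energy:
E_7 = -13.6057 / 7² = -0.27767 eV
E_2 = -13.6057 / 2² = -3.40143 eV
|ΔE| = |E_2 - E_7| = 3.12376 eV

Convert to Joules: E = 3.12376 eV × (1.602177 × 10⁻¹⁹ J/eV) = 5.0048e-19 J

Using E = hf:
f = E/h = 5.0048e-19 J / (6.62607 × 10⁻³⁴ J·s)
f = 7.55e+14 Hz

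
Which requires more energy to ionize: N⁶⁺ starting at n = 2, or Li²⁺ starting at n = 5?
N⁶⁺ at n = 2 (E = -166.6698 eV)

Using E_n = -13.6057 Z² / n² eV:

N⁶⁺ (Z = 7) at n = 2:
E = -13.6057 × 7² / 2² = -13.6057 × 49 / 4 = -166.6698250 eV

Li²⁺ (Z = 3) at n = 5:
E = -13.6057 × 3² / 5² = -13.6057 × 9 / 25 = -4.8980520 eV

Since -166.6698250 eV < -4.8980520 eV,
N⁶⁺ at n = 2 is more tightly bound (requires more energy to ionize).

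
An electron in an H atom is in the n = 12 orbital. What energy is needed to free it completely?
0.094484 eV

The ionization energy is the energy needed to remove the electron completely (n → ∞).

For hydrogen, E_n = -13.6057 eV / n².

At n = 12: E_12 = -13.6057 / 12² = -0.094484028 eV
At n = ∞: E_∞ = 0 eV

Ionization energy = E_∞ - E_12 = 0 - (-0.094484028) = 0.094484028 eV
Ionization energy ≈ 0.094484 eV

This is also called the binding energy of the electron in state n = 12.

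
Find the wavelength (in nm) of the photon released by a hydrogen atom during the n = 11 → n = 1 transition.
91.8859 nm

First, find the transition energy using E_n = -13.6057 / n² eV:
E_11 = -13.6057 / 11² = -0.112444 eV
E_1 = -13.6057 / 1² = -13.605700 eV

Photon energy: |ΔE| = |E_1 - E_11| = 13.493256 eV

Convert to wavelength using E = hc/λ with hc = 1239.84 eV·nm:
λ = hc/E = 1239.84 eV·nm / 13.493256 eV
λ = 91.8859 nm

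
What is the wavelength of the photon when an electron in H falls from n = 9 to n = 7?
11302.54 nm

First, find the transition energy using E_n = -13.6057 / n² eV:
E_9 = -13.6057 / 9² = -0.167971605 eV
E_7 = -13.6057 / 7² = -0.277667347 eV

Photon energy: |ΔE| = |E_7 - E_9| = 0.109695742 eV

Convert to wavelength using E = hc/λ with hc = 1239.84 eV·nm:
λ = hc/E = 1239.84 eV·nm / 0.109695742 eV
λ = 11302.54 nm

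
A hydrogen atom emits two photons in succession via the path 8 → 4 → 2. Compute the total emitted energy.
3.1888 eV

The energy levels of hydrogen are E_n = -13.6057 / n² eV.

First transition (8 → 4):
ΔE₁ = |E_4 - E_8|
ΔE₁ = |-0.8503562500 - (-0.2125890625)| = 0.6377672 eV

Second transition (4 → 2):
ΔE₂ = |E_2 - E_4|
ΔE₂ = |-3.4014250000 - (-0.8503562500)| = 2.5510688 eV

Total energy released:
E_total = ΔE₁ + ΔE₂ = 0.6377672 + 2.5510688 = 3.1888 eV

Note: This equals the direct transition 8 → 2: 3.1888 eV ✓
Energy is conserved regardless of the path taken.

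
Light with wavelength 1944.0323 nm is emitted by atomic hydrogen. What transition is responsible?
n = 8 → n = 4

First, find the photon energy from the wavelength (hc = 1239.84 eV·nm):
E = hc/λ = 1239.84 eV·nm / 1944.0323 nm = 0.63776718 eV

The energy levels of hydrogen satisfy E_n = -13.6057 / n² eV, so an emission n_i → n_f releases
ΔE = 13.6057 × (1/n_f² − 1/n_i²) eV.

Setting ΔE equal to the photon energy:
1/n_f² − 1/n_i² = 0.63776718 / 13.6057 = 0.046874999

Since 1/n_i² must be positive, we need 1/n_f² > 0.046874999, i.e. n_f ≤ 4. For each allowed n_f, solve n_i = (1/n_f² − 0.046874999)^(−1/2) and check whether it is a whole number:
  n_f = 1: 1/n_i² = 1.000000000 − 0.046874999 = 0.953125001 → n_i = 1.024  (not an integer) ✗
  n_f = 2: 1/n_i² = 0.250000000 − 0.046874999 = 0.203125001 → n_i = 2.219  (not an integer) ✗
  n_f = 3: 1/n_i² = 0.111111111 − 0.046874999 = 0.064236112 → n_i = 3.946  (not an integer) ✗
  n_f = 4: 1/n_i² = 0.062500000 − 0.046874999 = 0.015625001 → n_i = 8.000  → integer, n_i = 8 ✓

Only n_f = 4 gives an integer upper level, n_i = 8.

The transition is from n = 8 to n = 4 (emission).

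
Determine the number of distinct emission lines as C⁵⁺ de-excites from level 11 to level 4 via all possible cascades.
28

The electron can occupy levels n = 4, 5, ..., 11 during de-excitation — that is m = 11 - 4 + 1 = 8 distinct levels.

The number of distinct spectral lines equals the number of ways to choose 2 of these m levels (each pair gives one possible emission transition):

Number of lines = m(m-1)/2 = 8×7/2 = 28

These correspond to all possible transitions between the 8 levels:
11 → 10, 11 → 9, 11 → 8, 11 → 7, 11 → 6, 11 → 5, 11 → 4, 10 → 9...

Each transition produces a photon with a unique energy (and thus wavelength). This count does not depend on Z.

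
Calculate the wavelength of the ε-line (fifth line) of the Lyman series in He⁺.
23.43253 nm

The lines of a series are numbered from the longest wavelength (smallest ΔE) outward; the fifth line is the transition from n = n_f + 5 to n_f.
The Lyman series has all transitions ending at n_f = 1.

For He⁺ (Z = 2), the fifth line (ε-line) is the jump from n = 6 to n = 1:
E_6 = -13.6057 × 2² / 6² = -1.5117444 eV
E_1 = -13.6057 × 2² / 1² = -54.4228000 eV
ΔE = E_6 - E_1 = 52.9110556 eV

λ = hc/E = 1239.84 eV·nm / 52.9110556 eV
λ = 23.43253 nm

This is the ε-line of the Lyman series in He⁺.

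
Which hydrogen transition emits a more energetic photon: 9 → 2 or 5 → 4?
9 → 2

Calculate the energy for each transition:

Transition 9 → 2:
ΔE₁ = |E_2 - E_9| = |-13.6057/2² - (-13.6057/9²)|
ΔE₁ = |-3.401425000 - (-0.167971605)| = 3.233453 eV

Transition 5 → 4:
ΔE₂ = |E_4 - E_5| = |-13.6057/4² - (-13.6057/5²)|
ΔE₂ = |-0.850356250 - (-0.544228000)| = 0.306128 eV

Since 3.233453 eV > 0.306128 eV, the transition 9 → 2 emits the more energetic photon.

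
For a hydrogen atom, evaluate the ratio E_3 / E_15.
25.00000

Using E_n = -13.6057 Z² / n² eV with Z = 1:

E_3 = -13.6057 / 3² = -13.6057 / 9 = -1.51174444444 eV
E_15 = -13.6057 / 15² = -13.6057 / 225 = -0.06046977778 eV

The ratio is:
E_3/E_15 = (-1.51174444444) / (-0.06046977778)
E_3/E_15 = (-13.6057/9) / (-13.6057/225)
E_3/E_15 = 225/9
E_3/E_15 = 25.00000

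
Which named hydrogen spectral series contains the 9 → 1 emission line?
Lyman series

The spectral series in hydrogen are named based on the final (lower) energy level:
- Lyman series: n_final = 1 (ultraviolet)
- Balmer series: n_final = 2 (visible/near-UV)
- Paschen series: n_final = 3 (infrared)
- Brackett series: n_final = 4 (infrared)
- Pfund series: n_final = 5 (far infrared)

Since this transition ends at n = 1, it belongs to the Lyman series.

For reference, this 9 → 1 line has photon energy
ΔE = 13.6057 eV × (1/1² - 1/9²) = 13.43772840 eV,
corresponding to wavelength λ = hc/ΔE = 1239.84 eV·nm / 13.43772840 eV = 92.265595 nm in the ultraviolet region.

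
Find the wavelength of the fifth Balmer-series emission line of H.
396.907 nm

The lines of a series are numbered from the longest wavelength (smallest ΔE) outward; the fifth line is the transition from n = n_f + 5 to n_f.
The Balmer series has all transitions ending at n_f = 2.

For H, the fifth line (ε-line) is the jump from n = 7 to n = 2:
E_7 = -13.6057 / 7² = -0.2776673 eV
E_2 = -13.6057 / 2² = -3.4014250 eV
ΔE = E_7 - E_2 = 3.1237577 eV

λ = hc/E = 1239.84 eV·nm / 3.1237577 eV
λ = 396.907 nm

This is the ε-line of the Balmer series in H.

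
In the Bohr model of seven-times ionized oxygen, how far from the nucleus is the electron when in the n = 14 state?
1.2965 nm (or 12.9648 Å)

The Bohr radius formula is:
r_n = n² a₀ / Z

where a₀ = 0.0529177 nm is the Bohr radius.

For O⁷⁺ (Z = 8) at n = 14:
r_14 = 14² × 0.0529177 nm / 8
r_14 = 196 × 0.0529177 nm / 8
r_14 = 10.37187 nm / 8
r_14 = 1.2965 nm

The electron orbits at approximately 1.2965 nm from the nucleus.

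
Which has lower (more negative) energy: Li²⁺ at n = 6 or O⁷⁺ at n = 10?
O⁷⁺ at n = 10 (E = -8.708 eV)

Using E_n = -13.6057 Z² / n² eV:

Li²⁺ (Z = 3) at n = 6:
E = -13.6057 × 3² / 6² = -13.6057 × 9 / 36 = -3.401425 eV

O⁷⁺ (Z = 8) at n = 10:
E = -13.6057 × 8² / 10² = -13.6057 × 64 / 100 = -8.707648 eV

Since -8.707648 eV < -3.401425 eV,
O⁷⁺ at n = 10 is more tightly bound (requires more energy to ionize).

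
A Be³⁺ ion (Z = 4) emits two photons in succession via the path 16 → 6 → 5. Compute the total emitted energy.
7.8573 eV

The energy levels of Be³⁺ are E_n = -13.6057 × 4² / n² eV.

First transition (16 → 6):
ΔE₁ = |E_6 - E_16|
ΔE₁ = |-6.0469777778 - (-0.8503562500)| = 5.1966215 eV

Second transition (6 → 5):
ΔE₂ = |E_5 - E_6|
ΔE₂ = |-8.7076480000 - (-6.0469777778)| = 2.6606702 eV

Total energy released:
E_total = ΔE₁ + ΔE₂ = 5.1966215 + 2.6606702 = 7.8573 eV

Note: This equals the direct transition 16 → 5: 7.8573 eV ✓
Energy is conserved regardless of the path taken.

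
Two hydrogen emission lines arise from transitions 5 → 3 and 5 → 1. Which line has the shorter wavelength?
5 → 1

Calculate the energy for each transition:

Transition 5 → 3:
ΔE₁ = |E_3 - E_5| = |-13.6057/3² - (-13.6057/5²)|
ΔE₁ = |-1.51174444 - (-0.54422800)| = 0.96752 eV

Transition 5 → 1:
ΔE₂ = |E_1 - E_5| = |-13.6057/1² - (-13.6057/5²)|
ΔE₂ = |-13.60570000 - (-0.54422800)| = 13.06147 eV

Since 13.06147 eV > 0.96752 eV, the transition 5 → 1 emits the more energetic photon.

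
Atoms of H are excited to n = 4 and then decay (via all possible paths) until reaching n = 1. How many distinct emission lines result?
6

The electron can occupy levels n = 1, 2, ..., 4 during de-excitation — that is m = 4 - 1 + 1 = 4 distinct levels.

The number of distinct spectral lines equals the number of ways to choose 2 of these m levels (each pair gives one possible emission transition):

Number of lines = m(m-1)/2 = 4×3/2 = 6

These correspond to all possible transitions between the 4 levels:
4 → 3, 4 → 2, 4 → 1, 3 → 2, 3 → 1, 2 → 1

Each transition produces a photon with a unique energy (and thus wavelength). This count does not depend on Z.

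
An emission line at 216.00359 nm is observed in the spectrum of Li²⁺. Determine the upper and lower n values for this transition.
n = 8 → n = 4

First, find the photon energy from the wavelength (hc = 1239.84 eV·nm):
E = hc/λ = 1239.84 eV·nm / 216.00359 nm = 5.7399046 eV

The energy levels of Li²⁺ satisfy E_n = -13.6057 × 3² / n² eV, so an emission n_i → n_f releases
ΔE = 13.6057 × 3² × (1/n_f² − 1/n_i²) eV.

Setting ΔE equal to the photon energy:
1/n_f² − 1/n_i² = 5.7399046 / (13.6057 × 3²) = 0.046874999

Since 1/n_i² must be positive, we need 1/n_f² > 0.046874999, i.e. n_f ≤ 4. For each allowed n_f, solve n_i = (1/n_f² − 0.046874999)^(−1/2) and check whether it is a whole number:
  n_f = 1: 1/n_i² = 1.000000000 − 0.046874999 = 0.953125001 → n_i = 1.024  (not an integer) ✗
  n_f = 2: 1/n_i² = 0.250000000 − 0.046874999 = 0.203125001 → n_i = 2.219  (not an integer) ✗
  n_f = 3: 1/n_i² = 0.111111111 − 0.046874999 = 0.064236112 → n_i = 3.946  (not an integer) ✗
  n_f = 4: 1/n_i² = 0.062500000 − 0.046874999 = 0.015625001 → n_i = 8.000  → integer, n_i = 8 ✓

Only n_f = 4 gives an integer upper level, n_i = 8.

The transition is from n = 8 to n = 4 (emission).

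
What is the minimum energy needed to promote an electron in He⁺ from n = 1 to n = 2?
40.81710 eV

The energy levels of a hydrogen-like atom are E_n = -13.6057 Z² eV / n².

Energy at n = 1: E_1 = -13.6057 × 2² / 1² = -54.42280000 eV
Energy at n = 2: E_2 = -13.6057 × 2² / 2² = -13.60570000 eV

The excitation energy is the difference:
ΔE = E_2 - E_1
ΔE = -13.60570000 - (-54.42280000)
ΔE = 40.81710 eV

Since this is positive, energy must be absorbed (photon absorption).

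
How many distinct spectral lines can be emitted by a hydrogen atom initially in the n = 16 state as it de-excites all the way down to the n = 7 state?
45

The electron can occupy levels n = 7, 8, ..., 16 during de-excitation — that is m = 16 - 7 + 1 = 10 distinct levels.

The number of distinct spectral lines equals the number of ways to choose 2 of these m levels (each pair gives one possible emission transition):

Number of lines = m(m-1)/2 = 10×9/2 = 45

These correspond to all possible transitions between the 10 levels:
16 → 15, 16 → 14, 16 → 13, 16 → 12, 16 → 11, 16 → 10, 16 → 9, 16 → 8...

Each transition produces a photon with a unique energy (and thus wavelength). This count does not depend on Z.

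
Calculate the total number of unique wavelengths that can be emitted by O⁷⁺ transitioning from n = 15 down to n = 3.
78

The electron can occupy levels n = 3, 4, ..., 15 during de-excitation — that is m = 15 - 3 + 1 = 13 distinct levels.

The number of distinct spectral lines equals the number of ways to choose 2 of these m levels (each pair gives one possible emission transition):

Number of lines = m(m-1)/2 = 13×12/2 = 78

These correspond to all possible transitions between the 13 levels:
15 → 14, 15 → 13, 15 → 12, 15 → 11, 15 → 10, 15 → 9, 15 → 8, 15 → 7...

Each transition produces a photon with a unique energy (and thus wavelength). This count does not depend on Z.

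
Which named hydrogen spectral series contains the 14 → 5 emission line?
Pfund series

The spectral series in hydrogen are named based on the final (lower) energy level:
- Lyman series: n_final = 1 (ultraviolet)
- Balmer series: n_final = 2 (visible/near-UV)
- Paschen series: n_final = 3 (infrared)
- Brackett series: n_final = 4 (infrared)
- Pfund series: n_final = 5 (far infrared)

Since this transition ends at n = 5, it belongs to the Pfund series.

For reference, this 14 → 5 line has photon energy
ΔE = 13.6057 eV × (1/5² - 1/14²) = 0.474811163 eV,
corresponding to wavelength λ = hc/ΔE = 1239.84 eV·nm / 0.474811163 eV = 2611.228 nm in the far infrared region.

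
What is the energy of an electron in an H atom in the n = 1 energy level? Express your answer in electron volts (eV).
-13.6057 eV

The energy levels of a hydrogen-like atom are given by:
E_n = -13.6057 eV / n²

For n = 1:
E_1 = -13.6057 eV / 1²
E_1 = -13.6057 eV / 1
E_1 = -13.6057 eV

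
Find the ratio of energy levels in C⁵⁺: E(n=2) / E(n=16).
64.00

Using E_n = -13.6057 Z² / n² eV with Z = 6:

E_2 = -13.6057 × 6² / 2² = -489.8052 / 4 = -122.45130000 eV
E_16 = -13.6057 × 6² / 16² = -489.8052 / 256 = -1.91330156 eV

The ratio is:
E_2/E_16 = (-122.45130000) / (-1.91330156)
E_2/E_16 = (-489.8052/4) / (-489.8052/256)
E_2/E_16 = 256/4
E_2/E_16 = 64.00
(Note: the Z² factors cancel in the ratio.)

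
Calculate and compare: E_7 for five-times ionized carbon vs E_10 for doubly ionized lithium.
C⁵⁺ at n = 7 (E = -9.996 eV)

Using E_n = -13.6057 Z² / n² eV:

C⁵⁺ (Z = 6) at n = 7:
E = -13.6057 × 6² / 7² = -13.6057 × 36 / 49 = -9.996024 eV

Li²⁺ (Z = 3) at n = 10:
E = -13.6057 × 3² / 10² = -13.6057 × 9 / 100 = -1.224513 eV

Since -9.996024 eV < -1.224513 eV,
C⁵⁺ at n = 7 is more tightly bound (requires more energy to ionize).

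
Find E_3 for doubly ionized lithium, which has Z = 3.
-13.60570 eV

For hydrogen-like ions, the energy levels scale with Z²:
E_n = -13.6057 Z² / n² eV

For Li²⁺ (Z = 3) at n = 3:
E_3 = -13.6057 × 3² / 3²
E_3 = -13.6057 × 9 / 9
E_3 = -122.4513 / 9
E_3 = -13.60570 eV

The energy is 9 times more negative than hydrogen at the same n due to the stronger nuclear charge.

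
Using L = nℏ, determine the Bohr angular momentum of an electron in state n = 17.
1.79277e-33 J·s (or 17ℏ)

In the Bohr model, angular momentum is quantized:
L = nℏ

where ℏ = h/(2π) = 1.0545718e-34 J·s

For n = 17:
L = 17 × 1.0545718e-34 J·s
L = 1.79277e-33 J·s

This can also be written as L = 17ℏ.
The angular momentum is an integer multiple of the reduced Planck constant.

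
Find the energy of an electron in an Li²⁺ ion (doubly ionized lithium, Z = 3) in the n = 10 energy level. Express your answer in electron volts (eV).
-1.225 eV

The energy levels of a hydrogen-like atom are given by:
E_n = -13.6057 Z² / n² eV  (with Z = 3 for Li²⁺)

For n = 10:
E_10 = -13.6057 × 3² / 10²
E_10 = -13.6057 × 9 / 100
E_10 = -1.225 eV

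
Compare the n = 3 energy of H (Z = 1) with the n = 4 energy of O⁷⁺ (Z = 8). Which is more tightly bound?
O⁷⁺ at n = 4 (E = -54.422800 eV)

Using E_n = -13.6057 Z² / n² eV:

H (Z = 1) at n = 3:
E = -13.6057 × 1² / 3² = -13.6057 × 1 / 9 = -1.511744444 eV

O⁷⁺ (Z = 8) at n = 4:
E = -13.6057 × 8² / 4² = -13.6057 × 64 / 16 = -54.422800000 eV

Since -54.422800000 eV < -1.511744444 eV,
O⁷⁺ at n = 4 is more tightly bound (requires more energy to ionize).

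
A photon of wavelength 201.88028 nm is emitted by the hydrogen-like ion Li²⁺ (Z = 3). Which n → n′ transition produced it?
n = 9 → n = 4

First, find the photon energy from the wavelength (hc = 1239.84 eV·nm):
E = hc/λ = 1239.84 eV·nm / 201.88028 nm = 6.1414617 eV

The energy levels of Li²⁺ satisfy E_n = -13.6057 × 3² / n² eV, so an emission n_i → n_f releases
ΔE = 13.6057 × 3² × (1/n_f² − 1/n_i²) eV.

Setting ΔE equal to the photon energy:
1/n_f² − 1/n_i² = 6.1414617 / (13.6057 × 3²) = 0.050154320

Since 1/n_i² must be positive, we need 1/n_f² > 0.050154320, i.e. n_f ≤ 4. For each allowed n_f, solve n_i = (1/n_f² − 0.050154320)^(−1/2) and check whether it is a whole number:
  n_f = 1: 1/n_i² = 1.000000000 − 0.050154320 = 0.949845680 → n_i = 1.026  (not an integer) ✗
  n_f = 2: 1/n_i² = 0.250000000 − 0.050154320 = 0.199845680 → n_i = 2.237  (not an integer) ✗
  n_f = 3: 1/n_i² = 0.111111111 − 0.050154320 = 0.060956791 → n_i = 4.050  (not an integer) ✗
  n_f = 4: 1/n_i² = 0.062500000 − 0.050154320 = 0.012345680 → n_i = 9.000  → integer, n_i = 9 ✓

Only n_f = 4 gives an integer upper level, n_i = 9.

The transition is from n = 9 to n = 4 (emission).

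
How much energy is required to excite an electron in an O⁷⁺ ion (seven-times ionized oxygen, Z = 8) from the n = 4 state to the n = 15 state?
50.55 eV

The energy levels of a hydrogen-like atom are E_n = -13.6057 Z² eV / n².

Energy at n = 4: E_4 = -13.6057 × 8² / 4² = -54.42280 eV
Energy at n = 15: E_15 = -13.6057 × 8² / 15² = -3.87007 eV

The excitation energy is the difference:
ΔE = E_15 - E_4
ΔE = -3.87007 - (-54.42280)
ΔE = 50.55 eV

Since this is positive, energy must be absorbed (photon absorption).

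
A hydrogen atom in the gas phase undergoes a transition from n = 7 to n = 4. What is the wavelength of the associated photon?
2164.9450 nm

First, find the transition energy using E_n = -13.6057 / n² eV:
E_7 = -13.6057 / 7² = -0.2776673469 eV
E_4 = -13.6057 / 4² = -0.8503562500 eV

Photon energy: |ΔE| = |E_4 - E_7| = 0.5726889031 eV

Convert to wavelength using E = hc/λ with hc = 1239.84 eV·nm:
λ = hc/E = 1239.84 eV·nm / 0.5726889031 eV
λ = 2164.9450 nm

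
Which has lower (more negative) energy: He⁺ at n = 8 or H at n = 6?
He⁺ at n = 8 (E = -0.85 eV)

Using E_n = -13.6057 Z² / n² eV:

He⁺ (Z = 2) at n = 8:
E = -13.6057 × 2² / 8² = -13.6057 × 4 / 64 = -0.85036 eV

H (Z = 1) at n = 6:
E = -13.6057 × 1² / 6² = -13.6057 × 1 / 36 = -0.37794 eV

Since -0.85036 eV < -0.37794 eV,
He⁺ at n = 8 is more tightly bound (requires more energy to ionize).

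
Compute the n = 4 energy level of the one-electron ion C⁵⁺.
-30.612825 eV

For hydrogen-like ions, the energy levels scale with Z²:
E_n = -13.6057 Z² / n² eV

For C⁵⁺ (Z = 6) at n = 4:
E_4 = -13.6057 × 6² / 4²
E_4 = -13.6057 × 36 / 16
E_4 = -489.8052 / 16
E_4 = -30.612825 eV

The energy is 36 times more negative than hydrogen at the same n due to the stronger nuclear charge.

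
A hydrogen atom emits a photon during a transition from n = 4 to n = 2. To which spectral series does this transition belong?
Balmer series

The spectral series in hydrogen are named based on the final (lower) energy level:
- Lyman series: n_final = 1 (ultraviolet)
- Balmer series: n_final = 2 (visible/near-UV)
- Paschen series: n_final = 3 (infrared)
- Brackett series: n_final = 4 (infrared)
- Pfund series: n_final = 5 (far infrared)

Since this transition ends at n = 2, it belongs to the Balmer series.

For reference, this 4 → 2 line has photon energy
ΔE = 13.6057 eV × (1/2² - 1/4²) = 2.551069 eV,
corresponding to wavelength λ = hc/ΔE = 1239.84 eV·nm / 2.551069 eV = 486.01 nm in the visible/near-UV region.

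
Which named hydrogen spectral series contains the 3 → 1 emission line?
Lyman series

The spectral series in hydrogen are named based on the final (lower) energy level:
- Lyman series: n_final = 1 (ultraviolet)
- Balmer series: n_final = 2 (visible/near-UV)
- Paschen series: n_final = 3 (infrared)
- Brackett series: n_final = 4 (infrared)
- Pfund series: n_final = 5 (far infrared)

Since this transition ends at n = 1, it belongs to the Lyman series.

For reference, this 3 → 1 line has photon energy
ΔE = 13.6057 eV × (1/1² - 1/3²) = 12.09396 eV,
corresponding to wavelength λ = hc/ΔE = 1239.84 eV·nm / 12.09396 eV = 102.52 nm in the ultraviolet region.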